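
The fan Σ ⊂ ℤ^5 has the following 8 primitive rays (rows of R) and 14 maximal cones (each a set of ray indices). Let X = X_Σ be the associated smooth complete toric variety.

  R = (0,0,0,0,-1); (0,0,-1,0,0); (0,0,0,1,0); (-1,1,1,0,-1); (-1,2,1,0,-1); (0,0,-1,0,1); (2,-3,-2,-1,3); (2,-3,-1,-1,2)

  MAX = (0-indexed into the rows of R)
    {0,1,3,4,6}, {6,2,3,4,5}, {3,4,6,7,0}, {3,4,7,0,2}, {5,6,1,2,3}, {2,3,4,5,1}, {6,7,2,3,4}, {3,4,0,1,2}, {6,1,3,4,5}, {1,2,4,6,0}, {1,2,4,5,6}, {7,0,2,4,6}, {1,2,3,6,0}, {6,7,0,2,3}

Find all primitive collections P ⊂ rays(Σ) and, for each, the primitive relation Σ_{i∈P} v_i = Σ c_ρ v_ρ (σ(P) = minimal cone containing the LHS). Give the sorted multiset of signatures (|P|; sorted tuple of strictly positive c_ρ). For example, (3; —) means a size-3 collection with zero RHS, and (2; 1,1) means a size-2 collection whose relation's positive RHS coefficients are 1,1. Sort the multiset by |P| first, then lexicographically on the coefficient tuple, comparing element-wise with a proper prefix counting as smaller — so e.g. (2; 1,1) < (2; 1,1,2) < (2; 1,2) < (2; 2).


Σ has 5 primitive collections:

  P = {0,5}:  v_{0} + v_{5} = v_{1} ; sig = (2; 1)
  P = {5,7}:  v_{5} + v_{7} = v_{6} ; sig = (2; 1)
  P = {1,7}:  v_{1} + v_{7} = v_{0} + v_{6} ; sig = (2; 1,1)
  P = {0,2,3,4,6}:  v_{0} + v_{2} + v_{3} + v_{4} + v_{6} = 0 ; sig = (5; —)
  P = {1,2,3,4,6}:  v_{1} + v_{2} + v_{3} + v_{4} + v_{6} = v_{5} ; sig = (5; 1)

so the primitive-relation signature multiset is
    |P|=2: 3 collections, coeffs (1), (1), (1,1)
    |P|=5: 2 collections, coeffs (), (1)


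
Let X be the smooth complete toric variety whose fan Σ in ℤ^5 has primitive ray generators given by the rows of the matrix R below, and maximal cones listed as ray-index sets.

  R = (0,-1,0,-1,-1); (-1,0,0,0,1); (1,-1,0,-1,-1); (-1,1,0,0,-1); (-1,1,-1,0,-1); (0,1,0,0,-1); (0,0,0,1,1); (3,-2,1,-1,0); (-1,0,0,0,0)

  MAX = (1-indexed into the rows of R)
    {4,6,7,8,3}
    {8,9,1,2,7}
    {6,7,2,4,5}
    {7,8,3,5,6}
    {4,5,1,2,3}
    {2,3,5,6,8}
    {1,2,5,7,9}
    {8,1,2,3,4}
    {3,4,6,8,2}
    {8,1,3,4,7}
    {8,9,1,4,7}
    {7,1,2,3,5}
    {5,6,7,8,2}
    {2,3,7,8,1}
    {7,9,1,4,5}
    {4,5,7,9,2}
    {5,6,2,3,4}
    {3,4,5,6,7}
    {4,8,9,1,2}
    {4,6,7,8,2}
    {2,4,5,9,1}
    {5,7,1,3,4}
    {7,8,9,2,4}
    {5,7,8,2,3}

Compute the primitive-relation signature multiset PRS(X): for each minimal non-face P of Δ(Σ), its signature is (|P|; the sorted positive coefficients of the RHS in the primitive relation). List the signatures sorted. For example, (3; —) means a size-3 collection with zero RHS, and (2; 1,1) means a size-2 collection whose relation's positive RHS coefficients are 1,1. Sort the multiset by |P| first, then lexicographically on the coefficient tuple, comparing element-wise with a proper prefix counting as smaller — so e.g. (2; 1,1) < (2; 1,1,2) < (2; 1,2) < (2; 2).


9 collections generate NE(X_Σ); each relation:

  P = {3,9}:  v_{3} + v_{9} = v_{1} — sig = (2; 1)
  P = {6,9}:  v_{6} + v_{9} = v_{4} — sig = (2; 1)
  P = {1,6}:  v_{1} + v_{6} = v_{3} + v_{4} — sig = (2; 1,1)
  P = {5,8,9}:  v_{5} + v_{8} + v_{9} = v_{3} — sig = (3; 1)
  P = {4,5,8}:  v_{4} + v_{5} + v_{8} = v_{3} + v_{6} — sig = (3; 1,1)
  P = {1,5,8}:  v_{1} + v_{5} + v_{8} = 2·v_{3} — sig = (3; 2)
  P = {2,3,6,7}:  v_{2} + v_{3} + v_{6} + v_{7} = 0 — sig = (4; —)
  P = {2,3,4,7}:  v_{2} + v_{3} + v_{4} + v_{7} = v_{9} — sig = (4; 1)
  P = {1,2,4,7}:  v_{1} + v_{2} + v_{4} + v_{7} = 2·v_{9} — sig = (4; 2)

Signatures (|P|; sorted positive RHS coefficients), sorted:
[(2; 1), (2; 1), (2; 1,1), (3; 1), (3; 1,1), (3; 2), (4; —), (4; 1), (4; 2)]


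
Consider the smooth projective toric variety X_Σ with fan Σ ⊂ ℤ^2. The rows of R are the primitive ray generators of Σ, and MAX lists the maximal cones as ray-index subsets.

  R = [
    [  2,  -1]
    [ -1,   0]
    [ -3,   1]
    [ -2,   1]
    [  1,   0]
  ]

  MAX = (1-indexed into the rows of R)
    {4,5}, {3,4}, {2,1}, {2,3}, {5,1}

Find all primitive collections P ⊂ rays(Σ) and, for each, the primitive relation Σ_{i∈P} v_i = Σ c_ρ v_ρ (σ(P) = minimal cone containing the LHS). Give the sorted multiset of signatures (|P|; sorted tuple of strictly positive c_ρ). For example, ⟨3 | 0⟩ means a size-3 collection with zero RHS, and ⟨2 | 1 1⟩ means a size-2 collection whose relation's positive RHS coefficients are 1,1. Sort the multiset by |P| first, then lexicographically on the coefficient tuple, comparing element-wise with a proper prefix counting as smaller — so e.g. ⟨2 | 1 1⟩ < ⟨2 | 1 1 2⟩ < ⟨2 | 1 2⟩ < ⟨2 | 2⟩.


Primitive collections (5):

  P={1,4}:  v_{1} + v_{4} = 0  ⟹  sig = ⟨2 | 0⟩
  P={2,5}:  v_{2} + v_{5} = 0  ⟹  sig = ⟨2 | 0⟩
  P={1,3}:  v_{1} + v_{3} = v_{2}  ⟹  sig = ⟨2 | 1⟩
  P={2,4}:  v_{2} + v_{4} = v_{3}  ⟹  sig = ⟨2 | 1⟩
  P={3,5}:  v_{3} + v_{5} = v_{4}  ⟹  sig = ⟨2 | 1⟩

so the primitive-relation signature multiset is
{ ⟨2 | 0⟩ ×2,  ⟨2 | 1⟩ ×3 }


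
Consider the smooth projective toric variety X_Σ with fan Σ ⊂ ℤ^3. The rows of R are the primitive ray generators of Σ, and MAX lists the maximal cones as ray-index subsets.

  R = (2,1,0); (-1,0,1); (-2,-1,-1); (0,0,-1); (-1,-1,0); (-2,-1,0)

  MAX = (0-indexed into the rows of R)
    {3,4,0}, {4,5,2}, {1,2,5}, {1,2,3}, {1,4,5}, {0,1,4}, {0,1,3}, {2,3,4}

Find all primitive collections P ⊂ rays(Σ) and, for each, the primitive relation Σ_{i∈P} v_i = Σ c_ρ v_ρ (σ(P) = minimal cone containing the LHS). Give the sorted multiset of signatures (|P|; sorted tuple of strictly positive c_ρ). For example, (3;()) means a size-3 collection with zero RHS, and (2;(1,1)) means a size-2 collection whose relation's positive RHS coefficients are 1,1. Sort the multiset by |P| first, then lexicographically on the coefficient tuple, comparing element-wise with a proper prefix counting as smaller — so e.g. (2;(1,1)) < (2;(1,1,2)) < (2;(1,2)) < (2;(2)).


The 5 primitive collections of Σ (r=6, n=3):

  • {0,5}:  v_{0} + v_{5} = 0 — sig = (2;())
  • {0,2}:  v_{0} + v_{2} = v_{3} — sig = (2;(1))
  • {3,5}:  v_{3} + v_{5} = v_{2} — sig = (2;(1))
  • {1,3,4}:  v_{1} + v_{3} + v_{4} = v_{5} — sig = (3;(1))
  • {1,2,4}:  v_{1} + v_{2} + v_{4} = 2·v_{5} — sig = (3;(2))

Signatures (|P|; sorted positive RHS coefficients), sorted:
{ (2;()),  (2;(1)) ×2,  (3;(1)),  (3;(2)) }


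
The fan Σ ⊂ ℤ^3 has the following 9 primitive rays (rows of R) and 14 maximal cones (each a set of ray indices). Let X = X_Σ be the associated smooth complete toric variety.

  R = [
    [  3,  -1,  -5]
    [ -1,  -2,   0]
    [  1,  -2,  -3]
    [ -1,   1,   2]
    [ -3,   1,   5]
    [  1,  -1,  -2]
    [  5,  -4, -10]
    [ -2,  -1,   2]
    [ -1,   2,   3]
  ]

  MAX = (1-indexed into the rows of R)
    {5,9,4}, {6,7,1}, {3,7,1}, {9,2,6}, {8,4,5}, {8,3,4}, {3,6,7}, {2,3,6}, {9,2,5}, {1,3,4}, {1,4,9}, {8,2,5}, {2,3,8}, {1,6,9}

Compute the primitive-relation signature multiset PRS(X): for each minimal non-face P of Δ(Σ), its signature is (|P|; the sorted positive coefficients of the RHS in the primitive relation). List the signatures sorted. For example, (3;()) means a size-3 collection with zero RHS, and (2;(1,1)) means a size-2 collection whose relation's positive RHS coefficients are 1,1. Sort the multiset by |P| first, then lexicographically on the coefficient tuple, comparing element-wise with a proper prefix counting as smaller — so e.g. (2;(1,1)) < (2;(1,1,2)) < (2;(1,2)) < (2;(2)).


|primitive collections| = 16. Relations:

  • {1,5}:  v_{1} + v_{5} = 0  ⇒ sig = (2;())
  • {3,9}:  v_{3} + v_{9} = 0  ⇒ sig = (2;())
  • {4,6}:  v_{4} + v_{6} = 0  ⇒ sig = (2;())
  • {1,8}:  v_{1} + v_{8} = v_{3}  ⇒ sig = (2;(1))
  • {2,4}:  v_{2} + v_{4} = v_{8}  ⇒ sig = (2;(1))
  • {3,5}:  v_{3} + v_{5} = v_{8}  ⇒ sig = (2;(1))
  • {6,8}:  v_{6} + v_{8} = v_{2}  ⇒ sig = (2;(1))
  • {8,9}:  v_{8} + v_{9} = v_{5}  ⇒ sig = (2;(1))
  • {1,2}:  v_{1} + v_{2} = v_{3} + v_{6}  ⇒ sig = (2;(1,1))
  • {4,7}:  v_{4} + v_{7} = v_{1} + v_{3}  ⇒ sig = (2;(1,1))
  • {5,6}:  v_{5} + v_{6} = v_{2} + v_{9}  ⇒ sig = (2;(1,1))
  • {5,7}:  v_{5} + v_{7} = v_{3} + v_{6}  ⇒ sig = (2;(1,1))
  • {7,9}:  v_{7} + v_{9} = v_{1} + v_{6}  ⇒ sig = (2;(1,1))
  • {7,8}:  v_{7} + v_{8} = 2·v_{3} + v_{6}  ⇒ sig = (2;(1,2))
  • {2,7}:  v_{2} + v_{7} = 2·v_{3} + 2·v_{6}  ⇒ sig = (2;(2,2))
  • {1,3,6}:  v_{1} + v_{3} + v_{6} = v_{7}  ⇒ sig = (3;(1))

Sorted signature multiset PRS(X):
    |P|=2: 15 collections, coeffs (), (), (), (1), (1), (1), (1), (1), (1,1), (1,1), (1,1), (1,1), (1,1), (1,2), (2,2)
    |P|=3: 1 collection, coeffs (1)


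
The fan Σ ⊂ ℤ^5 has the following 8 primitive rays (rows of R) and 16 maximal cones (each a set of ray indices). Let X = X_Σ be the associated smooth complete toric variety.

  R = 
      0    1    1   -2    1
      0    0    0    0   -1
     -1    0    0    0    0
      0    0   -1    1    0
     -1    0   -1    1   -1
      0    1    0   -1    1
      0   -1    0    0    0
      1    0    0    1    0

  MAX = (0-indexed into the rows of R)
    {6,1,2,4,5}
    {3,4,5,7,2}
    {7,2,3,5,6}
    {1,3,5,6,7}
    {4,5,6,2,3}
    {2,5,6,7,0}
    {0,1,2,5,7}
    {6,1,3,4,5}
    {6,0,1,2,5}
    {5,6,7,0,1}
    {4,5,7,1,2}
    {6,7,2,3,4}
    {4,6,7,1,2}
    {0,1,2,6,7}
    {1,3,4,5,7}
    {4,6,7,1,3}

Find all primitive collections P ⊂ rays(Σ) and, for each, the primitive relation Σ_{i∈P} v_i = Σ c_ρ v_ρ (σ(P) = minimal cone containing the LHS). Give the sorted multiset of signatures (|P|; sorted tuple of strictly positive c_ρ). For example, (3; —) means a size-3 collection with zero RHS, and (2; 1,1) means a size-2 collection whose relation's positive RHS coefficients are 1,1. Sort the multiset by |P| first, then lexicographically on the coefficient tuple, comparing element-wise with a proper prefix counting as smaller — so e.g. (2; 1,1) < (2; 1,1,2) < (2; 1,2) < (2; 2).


|primitive collections| = 5. Relations:

  P={0,3}:  v_{0} + v_{3} = v_{5} — sig = (2; 1)
  P={0,4}:  v_{0} + v_{4} = v_{1} + v_{2} + v_{5} — sig = (2; 1,1,1)
  P={1,2,3}:  v_{1} + v_{2} + v_{3} = v_{4} — sig = (3; 1)
  P={4,5,6,7}:  v_{4} + v_{5} + v_{6} + v_{7} = v_{3} — sig = (4; 1)
  P={1,2,5,6,7}:  v_{1} + v_{2} + v_{5} + v_{6} + v_{7} = 0 — sig = (5; —)

Signatures (|P|; sorted positive RHS coefficients), sorted:
    |P|=2: 2 collections, coeffs (1), (1,1,1)
    |P|=3: 1 collection, coeffs (1)
    |P|=4: 1 collection, coeffs (1)
    |P|=5: 1 collection, coeffs ()


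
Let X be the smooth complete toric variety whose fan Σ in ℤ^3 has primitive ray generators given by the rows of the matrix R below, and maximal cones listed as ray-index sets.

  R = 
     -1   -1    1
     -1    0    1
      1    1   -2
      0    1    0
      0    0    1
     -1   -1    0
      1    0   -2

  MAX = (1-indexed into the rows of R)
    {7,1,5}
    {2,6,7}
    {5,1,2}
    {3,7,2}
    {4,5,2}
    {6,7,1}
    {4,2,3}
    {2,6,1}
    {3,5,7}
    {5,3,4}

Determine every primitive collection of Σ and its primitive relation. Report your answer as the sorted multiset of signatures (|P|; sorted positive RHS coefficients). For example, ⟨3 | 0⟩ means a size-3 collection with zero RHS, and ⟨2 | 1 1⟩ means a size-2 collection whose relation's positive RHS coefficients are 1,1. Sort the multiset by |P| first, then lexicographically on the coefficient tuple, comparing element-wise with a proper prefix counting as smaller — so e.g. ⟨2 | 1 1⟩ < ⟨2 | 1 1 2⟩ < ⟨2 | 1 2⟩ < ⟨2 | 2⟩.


|primitive collections| = 9. Relations:

  P = {1,4}:  v_{1} + v_{4} = v_{2}  ⇒ sig = ⟨2 | 1⟩
  P = {4,7}:  v_{4} + v_{7} = v_{3}  ⇒ sig = ⟨2 | 1⟩
  P = {5,6}:  v_{5} + v_{6} = v_{1}  ⇒ sig = ⟨2 | 1⟩
  P = {1,3}:  v_{1} + v_{3} = v_{2} + v_{7}  ⇒ sig = ⟨2 | 1 1⟩
  P = {4,6}:  v_{4} + v_{6} = 2·v_{2} + v_{7}  ⇒ sig = ⟨2 | 1 2⟩
  P = {3,6}:  v_{3} + v_{6} = 2·v_{2} + 2·v_{7}  ⇒ sig = ⟨2 | 2 2⟩
  P = {2,5,7}:  v_{2} + v_{5} + v_{7} = 0  ⇒ sig = ⟨3 | 0⟩
  P = {1,2,7}:  v_{1} + v_{2} + v_{7} = v_{6}  ⇒ sig = ⟨3 | 1⟩
  P = {2,3,5}:  v_{2} + v_{3} + v_{5} = v_{4}  ⇒ sig = ⟨3 | 1⟩

Sorted signature multiset PRS(X):
    |P|=2: 6 collections, coeffs (1), (1), (1), (1,1), (1,2), (2,2)
    |P|=3: 3 collections, coeffs (), (1), (1)


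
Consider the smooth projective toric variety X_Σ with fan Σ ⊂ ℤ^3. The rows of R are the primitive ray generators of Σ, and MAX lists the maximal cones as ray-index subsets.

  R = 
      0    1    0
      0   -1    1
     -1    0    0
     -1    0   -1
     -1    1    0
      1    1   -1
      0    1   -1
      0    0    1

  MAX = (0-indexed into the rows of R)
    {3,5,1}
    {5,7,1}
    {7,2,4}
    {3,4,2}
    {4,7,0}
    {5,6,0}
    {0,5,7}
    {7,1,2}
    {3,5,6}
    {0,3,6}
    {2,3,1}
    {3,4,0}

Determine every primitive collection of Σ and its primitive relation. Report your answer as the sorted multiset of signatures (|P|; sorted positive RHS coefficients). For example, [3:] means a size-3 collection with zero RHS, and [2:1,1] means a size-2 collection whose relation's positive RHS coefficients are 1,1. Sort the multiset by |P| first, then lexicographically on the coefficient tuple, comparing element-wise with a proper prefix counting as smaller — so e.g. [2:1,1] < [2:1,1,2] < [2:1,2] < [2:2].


11 collections generate NE(X_Σ); each relation:

  {1,6}:  v_{1} + v_{6} = 0  so sig = [2:]
  {0,1}:  v_{0} + v_{1} = v_{7}  so sig = [2:1]
  {0,2}:  v_{0} + v_{2} = v_{4}  so sig = [2:1]
  {2,5}:  v_{2} + v_{5} = v_{6}  so sig = [2:1]
  {3,7}:  v_{3} + v_{7} = v_{2}  so sig = [2:1]
  {6,7}:  v_{6} + v_{7} = v_{0}  so sig = [2:1]
  {1,4}:  v_{1} + v_{4} = v_{2} + v_{7}  so sig = [2:1,1]
  {2,6}:  v_{2} + v_{6} = v_{0} + v_{3}  so sig = [2:1,1]
  {4,5}:  v_{4} + v_{5} = v_{0} + v_{6}  so sig = [2:1,1]
  {4,6}:  v_{4} + v_{6} = 2·v_{0} + v_{3}  so sig = [2:1,2]
  {0,3,5}:  v_{0} + v_{3} + v_{5} = 2·v_{6}  so sig = [3:2]

Signatures (|P|; sorted positive RHS coefficients), sorted:
[[2:], [2:1], [2:1], [2:1], [2:1], [2:1], [2:1,1], [2:1,1], [2:1,1], [2:1,2], [3:2]]


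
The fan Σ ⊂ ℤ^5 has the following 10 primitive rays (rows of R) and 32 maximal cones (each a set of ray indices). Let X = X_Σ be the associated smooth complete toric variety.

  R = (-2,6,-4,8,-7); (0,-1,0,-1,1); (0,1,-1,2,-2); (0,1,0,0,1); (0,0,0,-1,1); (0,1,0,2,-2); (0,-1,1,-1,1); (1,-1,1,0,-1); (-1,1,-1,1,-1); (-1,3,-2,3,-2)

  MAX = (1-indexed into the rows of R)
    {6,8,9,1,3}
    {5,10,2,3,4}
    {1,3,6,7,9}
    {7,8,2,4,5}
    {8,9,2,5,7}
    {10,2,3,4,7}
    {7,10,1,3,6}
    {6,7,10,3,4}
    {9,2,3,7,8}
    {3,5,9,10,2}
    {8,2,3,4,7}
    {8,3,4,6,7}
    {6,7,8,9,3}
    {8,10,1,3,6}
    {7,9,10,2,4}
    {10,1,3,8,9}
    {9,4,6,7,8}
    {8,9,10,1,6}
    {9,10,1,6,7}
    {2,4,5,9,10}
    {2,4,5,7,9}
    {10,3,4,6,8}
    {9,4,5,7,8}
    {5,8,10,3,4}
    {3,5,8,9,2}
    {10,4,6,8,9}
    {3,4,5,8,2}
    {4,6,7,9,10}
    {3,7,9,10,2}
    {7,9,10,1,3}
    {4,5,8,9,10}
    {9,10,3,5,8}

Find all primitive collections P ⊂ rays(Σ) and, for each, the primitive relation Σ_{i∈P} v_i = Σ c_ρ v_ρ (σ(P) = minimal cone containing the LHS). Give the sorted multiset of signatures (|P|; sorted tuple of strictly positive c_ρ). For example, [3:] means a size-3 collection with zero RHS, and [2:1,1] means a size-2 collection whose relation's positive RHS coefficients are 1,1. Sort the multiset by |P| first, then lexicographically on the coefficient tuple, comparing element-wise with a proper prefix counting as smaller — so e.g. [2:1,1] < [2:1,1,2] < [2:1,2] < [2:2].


The 13 primitive collections of Σ (r=10, n=5):

  • {2,6}:  v_{2} + v_{6} = v_{3} + v_{7}  so sig = [2:1,1]
  • {5,6}:  v_{5} + v_{6} = v_{4} + v_{8} + v_{9}  so sig = [2:1,1,1]
  • {1,2}:  v_{1} + v_{2} = 2·v_{3} + v_{7} + v_{9} + v_{10}  so sig = [2:1,1,1,2]
  • {1,5}:  v_{1} + v_{5} = v_{8} + v_{9} + 2·v_{10}  so sig = [2:1,1,2]
  • {1,4}:  v_{1} + v_{4} = v_{6} + 2·v_{10}  so sig = [2:1,2]
  • {3,5,7}:  v_{3} + v_{5} + v_{7} = 0  so sig = [3:]
  • {2,8,10}:  v_{2} + v_{8} + v_{10} = v_{3}  so sig = [3:1]
  • {3,4,9}:  v_{3} + v_{4} + v_{9} = v_{10}  so sig = [3:1]
  • {7,8,10}:  v_{7} + v_{8} + v_{10} = v_{6}  so sig = [3:1]
  • {5,7,10}:  v_{5} + v_{7} + v_{10} = v_{4} + v_{9}  so sig = [3:1,1]
  • {1,7,8}:  v_{1} + v_{7} + v_{8} = v_{3} + 2·v_{6} + v_{9}  so sig = [3:1,1,2]
  • {2,4,8,9}:  v_{2} + v_{4} + v_{8} + v_{9} = 0  so sig = [4:]
  • {3,6,9,10}:  v_{3} + v_{6} + v_{9} + v_{10} = v_{1}  so sig = [4:1]

Hence PRS(X_Σ) =
    |P|=2: 5 collections, coeffs (1,1), (1,1,1), (1,1,1,2), (1,1,2), (1,2)
    |P|=3: 6 collections, coeffs (), (1), (1), (1), (1,1), (1,1,2)
    |P|=4: 2 collections, coeffs (), (1)


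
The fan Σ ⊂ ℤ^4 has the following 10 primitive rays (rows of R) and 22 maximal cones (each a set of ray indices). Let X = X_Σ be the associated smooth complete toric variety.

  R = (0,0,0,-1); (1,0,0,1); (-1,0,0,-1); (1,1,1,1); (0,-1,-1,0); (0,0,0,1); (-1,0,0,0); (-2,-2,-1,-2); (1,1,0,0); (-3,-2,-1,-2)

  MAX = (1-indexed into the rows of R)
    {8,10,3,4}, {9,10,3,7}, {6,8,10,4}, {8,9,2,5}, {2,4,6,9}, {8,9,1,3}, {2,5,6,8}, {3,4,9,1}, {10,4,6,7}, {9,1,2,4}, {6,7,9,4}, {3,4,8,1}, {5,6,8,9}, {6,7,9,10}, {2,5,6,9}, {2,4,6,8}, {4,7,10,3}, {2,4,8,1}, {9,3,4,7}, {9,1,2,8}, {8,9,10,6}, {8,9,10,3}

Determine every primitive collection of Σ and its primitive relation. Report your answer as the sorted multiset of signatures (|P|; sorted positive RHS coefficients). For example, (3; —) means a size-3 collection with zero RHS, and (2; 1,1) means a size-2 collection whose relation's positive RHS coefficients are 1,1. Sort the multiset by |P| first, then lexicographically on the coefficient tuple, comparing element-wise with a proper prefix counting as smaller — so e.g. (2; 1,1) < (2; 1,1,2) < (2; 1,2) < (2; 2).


The 16 primitive collections of Σ (r=10, n=4):

  • {1,6}:  v_{1} + v_{6} = 0  so sig = (2; —)
  • {2,3}:  v_{2} + v_{3} = 0  so sig = (2; —)
  • {1,7}:  v_{1} + v_{7} = v_{3}  so sig = (2; 1)
  • {2,7}:  v_{2} + v_{7} = v_{6}  so sig = (2; 1)
  • {3,6}:  v_{3} + v_{6} = v_{7}  so sig = (2; 1)
  • {4,5}:  v_{4} + v_{5} = v_{2}  so sig = (2; 1)
  • {7,8}:  v_{7} + v_{8} = v_{10}  so sig = (2; 1)
  • {1,10}:  v_{1} + v_{10} = v_{3} + v_{8}  so sig = (2; 1,1)
  • {2,10}:  v_{2} + v_{10} = v_{6} + v_{8}  so sig = (2; 1,1)
  • {1,5}:  v_{1} + v_{5} = v_{2} + v_{8} + v_{9}  so sig = (2; 1,1,1)
  • {3,5}:  v_{3} + v_{5} = v_{6} + v_{8} + v_{9}  so sig = (2; 1,1,1)
  • {5,7}:  v_{5} + v_{7} = 2·v_{6} + v_{8} + v_{9}  so sig = (2; 1,1,2)
  • {5,10}:  v_{5} + v_{10} = 2·v_{6} + 2·v_{8} + v_{9}  so sig = (2; 1,2,2)
  • {4,8,9}:  v_{4} + v_{8} + v_{9} = v_{1}  so sig = (3; 1)
  • {4,9,10}:  v_{4} + v_{9} + v_{10} = v_{3}  so sig = (3; 1)
  • {2,6,8,9}:  v_{2} + v_{6} + v_{8} + v_{9} = v_{5}  so sig = (4; 1)

Sorted signature multiset PRS(X):
    |P|=2: 13 collections, coeffs (), (), (1), (1), (1), (1), (1), (1,1), (1,1), (1,1,1), (1,1,1), (1,1,2), (1,2,2)
    |P|=3: 2 collections, coeffs (1), (1)
    |P|=4: 1 collection, coeffs (1)


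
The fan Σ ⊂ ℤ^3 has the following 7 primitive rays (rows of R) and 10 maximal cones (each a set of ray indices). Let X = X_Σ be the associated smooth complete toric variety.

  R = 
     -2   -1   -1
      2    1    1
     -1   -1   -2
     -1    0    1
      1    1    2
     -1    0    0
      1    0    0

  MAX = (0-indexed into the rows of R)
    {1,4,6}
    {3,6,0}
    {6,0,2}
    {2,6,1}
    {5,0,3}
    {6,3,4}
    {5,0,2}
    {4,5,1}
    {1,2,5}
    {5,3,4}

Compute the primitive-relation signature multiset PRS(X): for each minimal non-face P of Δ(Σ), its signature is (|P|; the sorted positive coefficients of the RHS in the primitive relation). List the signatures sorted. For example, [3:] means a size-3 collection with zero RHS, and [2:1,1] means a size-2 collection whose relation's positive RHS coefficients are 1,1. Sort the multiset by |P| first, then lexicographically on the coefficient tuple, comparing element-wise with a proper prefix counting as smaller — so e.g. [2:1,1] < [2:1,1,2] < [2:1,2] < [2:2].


Minimal non-faces — 6 found among 7 rays, 10 max cones:

  • {0,1}:  v_{0} + v_{1} = 0  →  sig = [2:]
  • {2,4}:  v_{2} + v_{4} = 0  →  sig = [2:]
  • {5,6}:  v_{5} + v_{6} = 0  →  sig = [2:]
  • {0,4}:  v_{0} + v_{4} = v_{3}  →  sig = [2:1]
  • {1,3}:  v_{1} + v_{3} = v_{4}  →  sig = [2:1]
  • {2,3}:  v_{2} + v_{3} = v_{0}  →  sig = [2:1]

so the primitive-relation signature multiset is
{ [2:] ×3,  [2:1] ×3 }


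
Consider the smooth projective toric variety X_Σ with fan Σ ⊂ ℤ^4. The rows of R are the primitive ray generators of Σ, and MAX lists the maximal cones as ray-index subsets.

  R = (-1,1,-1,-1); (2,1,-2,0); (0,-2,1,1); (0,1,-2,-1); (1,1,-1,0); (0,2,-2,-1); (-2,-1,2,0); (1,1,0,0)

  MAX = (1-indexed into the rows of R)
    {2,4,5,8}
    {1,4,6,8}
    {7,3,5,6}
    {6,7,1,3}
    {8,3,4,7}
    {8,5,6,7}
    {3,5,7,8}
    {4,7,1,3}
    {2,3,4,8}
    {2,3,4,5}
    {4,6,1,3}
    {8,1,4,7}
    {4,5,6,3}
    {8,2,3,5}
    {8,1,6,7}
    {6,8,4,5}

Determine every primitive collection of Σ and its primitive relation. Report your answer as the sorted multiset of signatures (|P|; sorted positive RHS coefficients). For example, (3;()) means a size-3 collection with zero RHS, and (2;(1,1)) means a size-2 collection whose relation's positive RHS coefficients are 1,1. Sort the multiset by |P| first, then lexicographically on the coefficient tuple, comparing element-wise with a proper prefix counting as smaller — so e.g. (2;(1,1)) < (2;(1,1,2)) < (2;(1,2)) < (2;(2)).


|primitive collections| = 9. Relations:

  {2,7}:  v_{2} + v_{7} = 0 ; sig = (2;())
  {1,5}:  v_{1} + v_{5} = v_{6} ; sig = (2;(1))
  {1,2}:  v_{1} + v_{2} = v_{4} + v_{5} ; sig = (2;(1,1))
  {2,6}:  v_{2} + v_{6} = v_{4} + 2·v_{5} ; sig = (2;(1,2))
  {1,3,8}:  v_{1} + v_{3} + v_{8} = 0 ; sig = (3;())
  {3,6,8}:  v_{3} + v_{6} + v_{8} = v_{5} ; sig = (3;(1))
  {4,5,7}:  v_{4} + v_{5} + v_{7} = v_{1} ; sig = (3;(1))
  {4,6,7}:  v_{4} + v_{6} + v_{7} = 2·v_{1} ; sig = (3;(2))
  {3,4,5,8}:  v_{3} + v_{4} + v_{5} + v_{8} = v_{2} ; sig = (4;(1))

Hence PRS(X_Σ) =
    (2;())
    (2;(1))
    (2;(1,1))
    (2;(1,2))
    (3;())
    (3;(1))
    (3;(1))
    (3;(2))
    (4;(1))


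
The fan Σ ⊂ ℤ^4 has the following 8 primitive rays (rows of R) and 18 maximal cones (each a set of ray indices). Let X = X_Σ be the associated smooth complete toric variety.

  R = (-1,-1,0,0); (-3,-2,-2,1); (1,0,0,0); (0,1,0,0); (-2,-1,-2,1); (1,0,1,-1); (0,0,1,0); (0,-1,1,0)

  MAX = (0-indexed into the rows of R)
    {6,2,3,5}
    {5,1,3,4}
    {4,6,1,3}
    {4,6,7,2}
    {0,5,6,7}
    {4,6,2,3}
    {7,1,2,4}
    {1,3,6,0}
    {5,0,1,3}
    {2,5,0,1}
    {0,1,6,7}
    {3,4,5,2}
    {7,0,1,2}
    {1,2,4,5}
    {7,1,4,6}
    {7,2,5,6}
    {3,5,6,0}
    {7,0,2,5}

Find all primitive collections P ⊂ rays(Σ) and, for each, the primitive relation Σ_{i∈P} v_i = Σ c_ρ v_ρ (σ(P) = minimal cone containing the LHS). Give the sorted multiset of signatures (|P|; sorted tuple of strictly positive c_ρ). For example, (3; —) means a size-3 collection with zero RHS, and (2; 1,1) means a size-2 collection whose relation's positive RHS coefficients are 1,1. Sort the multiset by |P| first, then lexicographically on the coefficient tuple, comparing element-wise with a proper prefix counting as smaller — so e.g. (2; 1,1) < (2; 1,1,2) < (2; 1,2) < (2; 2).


|primitive collections| = 10. Relations:

  P={0,4}:  v_{0} + v_{4} = v_{1}  →  sig = (2; 1)
  P={3,7}:  v_{3} + v_{7} = v_{6}  →  sig = (2; 1)
  P={0,2,3}:  v_{0} + v_{2} + v_{3} = 0  →  sig = (3; —)
  P={0,2,6}:  v_{0} + v_{2} + v_{6} = v_{7}  →  sig = (3; 1)
  P={1,2,3}:  v_{1} + v_{2} + v_{3} = v_{4}  →  sig = (3; 1)
  P={4,5,6}:  v_{4} + v_{5} + v_{6} = v_{0}  →  sig = (3; 1)
  P={1,2,6}:  v_{1} + v_{2} + v_{6} = v_{4} + v_{7}  →  sig = (3; 1,1)
  P={4,5,7}:  v_{4} + v_{5} + v_{7} = 2·v_{0} + v_{2}  →  sig = (3; 1,2)
  P={1,5,7}:  v_{1} + v_{5} + v_{7} = 3·v_{0} + v_{2}  →  sig = (3; 1,3)
  P={1,5,6}:  v_{1} + v_{5} + v_{6} = 2·v_{0}  →  sig = (3; 2)

Sorted signature multiset PRS(X):
    |P|=2: 2 collections, coeffs (1), (1)
    |P|=3: 8 collections, coeffs (), (1), (1), (1), (1,1), (1,2), (1,3), (2)


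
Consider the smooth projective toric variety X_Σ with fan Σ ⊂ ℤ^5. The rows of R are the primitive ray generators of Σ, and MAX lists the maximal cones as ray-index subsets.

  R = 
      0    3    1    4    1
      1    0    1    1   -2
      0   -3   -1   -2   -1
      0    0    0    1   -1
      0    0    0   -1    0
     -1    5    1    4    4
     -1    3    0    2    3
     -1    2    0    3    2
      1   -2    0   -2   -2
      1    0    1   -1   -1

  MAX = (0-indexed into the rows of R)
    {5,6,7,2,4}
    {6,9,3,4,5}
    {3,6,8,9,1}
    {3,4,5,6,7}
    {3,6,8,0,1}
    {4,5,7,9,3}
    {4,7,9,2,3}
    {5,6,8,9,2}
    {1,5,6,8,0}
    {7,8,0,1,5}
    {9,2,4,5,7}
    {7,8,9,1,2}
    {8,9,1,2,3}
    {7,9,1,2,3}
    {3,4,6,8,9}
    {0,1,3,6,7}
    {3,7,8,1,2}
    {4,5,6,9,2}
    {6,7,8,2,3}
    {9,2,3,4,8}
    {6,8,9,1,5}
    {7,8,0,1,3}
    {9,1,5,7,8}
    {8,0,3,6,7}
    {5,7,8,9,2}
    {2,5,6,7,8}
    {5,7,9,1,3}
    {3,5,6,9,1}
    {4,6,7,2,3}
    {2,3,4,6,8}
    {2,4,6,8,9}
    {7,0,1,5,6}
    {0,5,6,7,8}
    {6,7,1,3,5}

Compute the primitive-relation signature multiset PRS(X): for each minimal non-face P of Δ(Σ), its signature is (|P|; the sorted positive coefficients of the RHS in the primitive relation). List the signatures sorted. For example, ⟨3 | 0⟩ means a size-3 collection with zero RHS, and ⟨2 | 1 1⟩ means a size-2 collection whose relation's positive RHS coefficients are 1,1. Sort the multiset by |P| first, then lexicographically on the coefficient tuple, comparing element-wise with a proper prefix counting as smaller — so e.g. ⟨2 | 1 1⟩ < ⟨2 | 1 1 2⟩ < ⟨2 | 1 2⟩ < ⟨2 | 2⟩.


15 collections generate NE(X_Σ); each relation:

  P = {0,4}:  v_{0} + v_{4} = v_{1} + v_{6}  so sig = ⟨2 | 1 1⟩
  P = {1,4}:  v_{1} + v_{4} = v_{3} + v_{9}  so sig = ⟨2 | 1 1⟩
  P = {0,9}:  v_{0} + v_{9} = v_{1} + v_{5} + v_{8}  so sig = ⟨2 | 1 1 1⟩
  P = {0,2}:  v_{0} + v_{2} = 2·v_{7} + 2·v_{8}  so sig = ⟨2 | 2 2⟩
  P = {4,7,8}:  v_{4} + v_{7} + v_{8} = 0  so sig = ⟨3 | 0⟩
  P = {2,3,5}:  v_{2} + v_{3} + v_{5} = v_{7}  so sig = ⟨3 | 1⟩
  P = {6,7,9}:  v_{6} + v_{7} + v_{9} = v_{5}  so sig = ⟨3 | 1⟩
  P = {1,2,6}:  v_{1} + v_{2} + v_{6} = v_{7} + v_{8}  so sig = ⟨3 | 1 1⟩
  P = {3,5,8}:  v_{3} + v_{5} + v_{8} = v_{1} + v_{6}  so sig = ⟨3 | 1 1⟩
  P = {4,5,8}:  v_{4} + v_{5} + v_{8} = v_{6} + v_{9}  so sig = ⟨3 | 1 1⟩
  P = {1,2,5}:  v_{1} + v_{2} + v_{5} = 2·v_{7} + v_{8} + v_{9}  so sig = ⟨3 | 1 1 2⟩
  P = {0,3,5}:  v_{0} + v_{3} + v_{5} = 2·v_{1} + 2·v_{6} + v_{7}  so sig = ⟨3 | 1 2 2⟩
  P = {2,3,6,9}:  v_{2} + v_{3} + v_{6} + v_{9} = 0  so sig = ⟨4 | 0⟩
  P = {1,6,7,8}:  v_{1} + v_{6} + v_{7} + v_{8} = v_{0}  so sig = ⟨4 | 1⟩
  P = {3,7,8,9}:  v_{3} + v_{7} + v_{8} + v_{9} = v_{1}  so sig = ⟨4 | 1⟩

so the primitive-relation signature multiset is
    |P|=2: 4 collections, coeffs (1,1), (1,1), (1,1,1), (2,2)
    |P|=3: 8 collections, coeffs (), (1), (1), (1,1), (1,1), (1,1), (1,1,2), (1,2,2)
    |P|=4: 3 collections, coeffs (), (1), (1)


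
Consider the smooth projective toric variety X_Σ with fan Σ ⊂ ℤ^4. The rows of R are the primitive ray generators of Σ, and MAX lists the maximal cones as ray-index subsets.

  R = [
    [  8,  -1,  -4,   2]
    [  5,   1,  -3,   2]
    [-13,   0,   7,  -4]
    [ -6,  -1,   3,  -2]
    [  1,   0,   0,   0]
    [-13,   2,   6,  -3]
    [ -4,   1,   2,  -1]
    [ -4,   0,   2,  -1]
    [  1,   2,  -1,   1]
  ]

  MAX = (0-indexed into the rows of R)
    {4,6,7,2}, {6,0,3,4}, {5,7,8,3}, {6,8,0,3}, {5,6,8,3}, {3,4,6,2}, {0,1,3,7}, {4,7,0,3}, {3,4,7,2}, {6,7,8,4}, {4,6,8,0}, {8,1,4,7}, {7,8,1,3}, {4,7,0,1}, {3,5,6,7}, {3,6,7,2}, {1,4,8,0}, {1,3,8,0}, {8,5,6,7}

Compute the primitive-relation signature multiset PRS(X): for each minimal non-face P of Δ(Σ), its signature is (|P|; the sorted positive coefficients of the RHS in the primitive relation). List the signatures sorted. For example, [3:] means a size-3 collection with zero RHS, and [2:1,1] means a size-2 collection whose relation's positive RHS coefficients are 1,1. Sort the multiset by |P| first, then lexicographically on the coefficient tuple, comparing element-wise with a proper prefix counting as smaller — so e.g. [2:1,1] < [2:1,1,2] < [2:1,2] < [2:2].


Primitive collections (14):

  P = {1,6}:  v_{1} + v_{6} = v_{8}  so sig = [2:1]
  P = {0,2}:  v_{0} + v_{2} = v_{3} + v_{4}  so sig = [2:1,1]
  P = {0,5}:  v_{0} + v_{5} = v_{3} + v_{8}  so sig = [2:1,1]
  P = {1,2}:  v_{1} + v_{2} = v_{6} + v_{7}  so sig = [2:1,1]
  P = {1,5}:  v_{1} + v_{5} = v_{3} + v_{7} + 2·v_{8}  so sig = [2:1,1,2]
  P = {2,8}:  v_{2} + v_{8} = 2·v_{6} + v_{7}  so sig = [2:1,2]
  P = {4,5}:  v_{4} + v_{5} = 2·v_{6} + v_{7}  so sig = [2:1,2]
  P = {2,5}:  v_{2} + v_{5} = v_{3} + 3·v_{6} + 2·v_{7}  so sig = [2:1,2,3]
  P = {0,6,7}:  v_{0} + v_{6} + v_{7} = 0  so sig = [3:]
  P = {1,3,4}:  v_{1} + v_{3} + v_{4} = 0  so sig = [3:]
  P = {0,7,8}:  v_{0} + v_{7} + v_{8} = v_{1}  so sig = [3:1]
  P = {3,4,8}:  v_{3} + v_{4} + v_{8} = v_{6}  so sig = [3:1]
  P = {3,4,6,7}:  v_{3} + v_{4} + v_{6} + v_{7} = v_{2}  so sig = [4:1]
  P = {3,6,7,8}:  v_{3} + v_{6} + v_{7} + v_{8} = v_{5}  so sig = [4:1]

so the primitive-relation signature multiset is
    [2:1]
    [2:1,1]
    [2:1,1]
    [2:1,1]
    [2:1,1,2]
    [2:1,2]
    [2:1,2]
    [2:1,2,3]
    [3:]
    [3:]
    [3:1]
    [3:1]
    [4:1]
    [4:1]


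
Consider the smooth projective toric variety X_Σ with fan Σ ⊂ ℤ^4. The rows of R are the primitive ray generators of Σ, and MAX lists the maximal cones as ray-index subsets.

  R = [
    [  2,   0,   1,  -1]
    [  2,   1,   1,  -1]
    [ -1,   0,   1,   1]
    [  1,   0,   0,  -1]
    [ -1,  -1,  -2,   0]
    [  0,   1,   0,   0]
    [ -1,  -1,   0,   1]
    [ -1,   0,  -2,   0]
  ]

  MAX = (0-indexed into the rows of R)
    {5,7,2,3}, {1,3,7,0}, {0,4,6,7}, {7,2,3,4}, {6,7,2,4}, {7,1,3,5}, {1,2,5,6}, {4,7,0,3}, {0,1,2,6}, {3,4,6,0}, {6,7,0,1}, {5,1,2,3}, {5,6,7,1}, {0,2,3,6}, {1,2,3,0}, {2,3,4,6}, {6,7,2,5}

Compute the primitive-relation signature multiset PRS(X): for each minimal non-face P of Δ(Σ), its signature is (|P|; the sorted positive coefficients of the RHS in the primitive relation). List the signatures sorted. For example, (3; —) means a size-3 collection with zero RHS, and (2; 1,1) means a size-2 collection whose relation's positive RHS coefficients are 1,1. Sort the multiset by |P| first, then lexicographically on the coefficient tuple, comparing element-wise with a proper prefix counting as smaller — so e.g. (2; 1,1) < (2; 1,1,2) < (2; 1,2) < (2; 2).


Σ has 9 primitive collections:

  P = {0,5}:  v_{0} + v_{5} = v_{1}  ⇒ sig = (2; 1)
  P = {4,5}:  v_{4} + v_{5} = v_{7}  ⇒ sig = (2; 1)
  P = {1,4}:  v_{1} + v_{4} = v_{0} + v_{7}  ⇒ sig = (2; 1,1)
  P = {0,2,7}:  v_{0} + v_{2} + v_{7} = 0  ⇒ sig = (3; —)
  P = {3,5,6}:  v_{3} + v_{5} + v_{6} = 0  ⇒ sig = (3; —)
  P = {1,2,7}:  v_{1} + v_{2} + v_{7} = v_{5}  ⇒ sig = (3; 1)
  P = {1,3,6}:  v_{1} + v_{3} + v_{6} = v_{0}  ⇒ sig = (3; 1)
  P = {3,6,7}:  v_{3} + v_{6} + v_{7} = v_{4}  ⇒ sig = (3; 1)
  P = {0,2,4}:  v_{0} + v_{2} + v_{4} = v_{3} + v_{6}  ⇒ sig = (3; 1,1)

Hence PRS(X_Σ) =
[(2; 1), (2; 1), (2; 1,1), (3; —), (3; —), (3; 1), (3; 1), (3; 1), (3; 1,1)]


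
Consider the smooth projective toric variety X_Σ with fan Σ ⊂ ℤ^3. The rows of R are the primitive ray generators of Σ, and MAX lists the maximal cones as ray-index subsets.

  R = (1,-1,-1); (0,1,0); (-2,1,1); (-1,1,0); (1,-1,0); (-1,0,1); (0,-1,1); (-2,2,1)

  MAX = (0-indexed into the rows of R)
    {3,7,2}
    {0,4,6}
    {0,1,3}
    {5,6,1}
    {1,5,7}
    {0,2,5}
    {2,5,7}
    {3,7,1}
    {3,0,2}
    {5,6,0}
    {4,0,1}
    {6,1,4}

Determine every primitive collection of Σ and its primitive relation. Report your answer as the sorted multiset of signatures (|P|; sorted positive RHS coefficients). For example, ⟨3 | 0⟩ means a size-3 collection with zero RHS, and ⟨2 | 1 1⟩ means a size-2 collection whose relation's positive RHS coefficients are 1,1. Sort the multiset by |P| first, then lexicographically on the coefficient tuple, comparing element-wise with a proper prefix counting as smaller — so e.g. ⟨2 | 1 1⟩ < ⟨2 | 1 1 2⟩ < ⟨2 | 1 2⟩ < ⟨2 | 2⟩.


Minimal non-faces — 12 found among 8 rays, 12 max cones:

  {3,4}:  v_{3} + v_{4} = 0 ; sig = ⟨2 | 0⟩
  {0,7}:  v_{0} + v_{7} = v_{3} ; sig = ⟨2 | 1⟩
  {1,2}:  v_{1} + v_{2} = v_{7} ; sig = ⟨2 | 1⟩
  {2,4}:  v_{2} + v_{4} = v_{5} ; sig = ⟨2 | 1⟩
  {3,5}:  v_{3} + v_{5} = v_{2} ; sig = ⟨2 | 1⟩
  {3,6}:  v_{3} + v_{6} = v_{5} ; sig = ⟨2 | 1⟩
  {4,5}:  v_{4} + v_{5} = v_{6} ; sig = ⟨2 | 1⟩
  {4,7}:  v_{4} + v_{7} = v_{1} + v_{5} ; sig = ⟨2 | 1 1⟩
  {6,7}:  v_{6} + v_{7} = v_{1} + 2·v_{5} ; sig = ⟨2 | 1 2⟩
  {2,6}:  v_{2} + v_{6} = 2·v_{5} ; sig = ⟨2 | 2⟩
  {0,1,5}:  v_{0} + v_{1} + v_{5} = 0 ; sig = ⟨3 | 0⟩
  {0,1,6}:  v_{0} + v_{1} + v_{6} = v_{4} ; sig = ⟨3 | 1⟩

Sorted signature multiset PRS(X):
{ ⟨2 | 0⟩,  ⟨2 | 1⟩ ×6,  ⟨2 | 1 1⟩,  ⟨2 | 1 2⟩,  ⟨2 | 2⟩,  ⟨3 | 0⟩,  ⟨3 | 1⟩ }


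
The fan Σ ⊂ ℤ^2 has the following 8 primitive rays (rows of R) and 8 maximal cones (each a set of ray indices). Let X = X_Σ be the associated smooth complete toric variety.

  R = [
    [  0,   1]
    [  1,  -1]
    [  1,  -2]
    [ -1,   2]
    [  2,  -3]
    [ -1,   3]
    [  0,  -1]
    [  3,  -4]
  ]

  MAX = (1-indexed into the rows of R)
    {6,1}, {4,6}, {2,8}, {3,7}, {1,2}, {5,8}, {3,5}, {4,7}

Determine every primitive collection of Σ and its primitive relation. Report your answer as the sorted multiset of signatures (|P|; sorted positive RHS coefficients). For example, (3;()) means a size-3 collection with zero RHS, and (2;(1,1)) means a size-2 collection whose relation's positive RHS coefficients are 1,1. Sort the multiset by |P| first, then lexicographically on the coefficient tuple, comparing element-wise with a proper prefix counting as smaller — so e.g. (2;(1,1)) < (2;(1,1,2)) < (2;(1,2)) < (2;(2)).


|primitive collections| = 20. Relations:

  • {1,7}:  v_{1} + v_{7} = 0  ⟹  sig = (2;())
  • {3,4}:  v_{3} + v_{4} = 0  ⟹  sig = (2;())
  • {1,3}:  v_{1} + v_{3} = v_{2}  ⟹  sig = (2;(1))
  • {1,4}:  v_{1} + v_{4} = v_{6}  ⟹  sig = (2;(1))
  • {2,3}:  v_{2} + v_{3} = v_{5}  ⟹  sig = (2;(1))
  • {2,4}:  v_{2} + v_{4} = v_{1}  ⟹  sig = (2;(1))
  • {2,5}:  v_{2} + v_{5} = v_{8}  ⟹  sig = (2;(1))
  • {2,7}:  v_{2} + v_{7} = v_{3}  ⟹  sig = (2;(1))
  • {3,6}:  v_{3} + v_{6} = v_{1}  ⟹  sig = (2;(1))
  • {4,5}:  v_{4} + v_{5} = v_{2}  ⟹  sig = (2;(1))
  • {6,7}:  v_{6} + v_{7} = v_{4}  ⟹  sig = (2;(1))
  • {5,6}:  v_{5} + v_{6} = v_{1} + v_{2}  ⟹  sig = (2;(1,1))
  • {7,8}:  v_{7} + v_{8} = v_{3} + v_{5}  ⟹  sig = (2;(1,1))
  • {6,8}:  v_{6} + v_{8} = v_{1} + 2·v_{2}  ⟹  sig = (2;(1,2))
  • {1,5}:  v_{1} + v_{5} = 2·v_{2}  ⟹  sig = (2;(2))
  • {2,6}:  v_{2} + v_{6} = 2·v_{1}  ⟹  sig = (2;(2))
  • {3,8}:  v_{3} + v_{8} = 2·v_{5}  ⟹  sig = (2;(2))
  • {4,8}:  v_{4} + v_{8} = 2·v_{2}  ⟹  sig = (2;(2))
  • {5,7}:  v_{5} + v_{7} = 2·v_{3}  ⟹  sig = (2;(2))
  • {1,8}:  v_{1} + v_{8} = 3·v_{2}  ⟹  sig = (2;(3))

Sorted signature multiset PRS(X):
{ (2;()) ×2,  (2;(1)) ×9,  (2;(1,1)) ×2,  (2;(1,2)),  (2;(2)) ×5,  (2;(3)) }


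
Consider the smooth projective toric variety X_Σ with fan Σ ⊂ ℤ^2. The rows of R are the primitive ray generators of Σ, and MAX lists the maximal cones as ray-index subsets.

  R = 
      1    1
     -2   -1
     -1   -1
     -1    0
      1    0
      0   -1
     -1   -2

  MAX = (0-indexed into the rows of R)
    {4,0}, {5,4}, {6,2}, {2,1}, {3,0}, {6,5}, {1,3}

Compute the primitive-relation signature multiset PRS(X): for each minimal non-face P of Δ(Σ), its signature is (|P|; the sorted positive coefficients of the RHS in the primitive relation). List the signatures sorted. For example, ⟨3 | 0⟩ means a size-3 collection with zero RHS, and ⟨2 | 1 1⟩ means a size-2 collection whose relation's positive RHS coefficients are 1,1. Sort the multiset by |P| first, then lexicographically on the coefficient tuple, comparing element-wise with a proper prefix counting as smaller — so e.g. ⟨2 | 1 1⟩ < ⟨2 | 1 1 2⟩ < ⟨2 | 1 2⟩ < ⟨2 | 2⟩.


Primitive collections (14):

  P = {0,2}:  v_{0} + v_{2} = 0  so sig = ⟨2 | 0⟩
  P = {3,4}:  v_{3} + v_{4} = 0  so sig = ⟨2 | 0⟩
  P = {0,1}:  v_{0} + v_{1} = v_{3}  so sig = ⟨2 | 1⟩
  P = {0,5}:  v_{0} + v_{5} = v_{4}  so sig = ⟨2 | 1⟩
  P = {0,6}:  v_{0} + v_{6} = v_{5}  so sig = ⟨2 | 1⟩
  P = {1,4}:  v_{1} + v_{4} = v_{2}  so sig = ⟨2 | 1⟩
  P = {2,3}:  v_{2} + v_{3} = v_{1}  so sig = ⟨2 | 1⟩
  P = {2,4}:  v_{2} + v_{4} = v_{5}  so sig = ⟨2 | 1⟩
  P = {2,5}:  v_{2} + v_{5} = v_{6}  so sig = ⟨2 | 1⟩
  P = {3,5}:  v_{3} + v_{5} = v_{2}  so sig = ⟨2 | 1⟩
  P = {1,5}:  v_{1} + v_{5} = 2·v_{2}  so sig = ⟨2 | 2⟩
  P = {3,6}:  v_{3} + v_{6} = 2·v_{2}  so sig = ⟨2 | 2⟩
  P = {4,6}:  v_{4} + v_{6} = 2·v_{5}  so sig = ⟨2 | 2⟩
  P = {1,6}:  v_{1} + v_{6} = 3·v_{2}  so sig = ⟨2 | 3⟩

so the primitive-relation signature multiset is
[⟨2 | 0⟩, ⟨2 | 0⟩, ⟨2 | 1⟩, ⟨2 | 1⟩, ⟨2 | 1⟩, ⟨2 | 1⟩, ⟨2 | 1⟩, ⟨2 | 1⟩, ⟨2 | 1⟩, ⟨2 | 1⟩, ⟨2 | 2⟩, ⟨2 | 2⟩, ⟨2 | 2⟩, ⟨2 | 3⟩]


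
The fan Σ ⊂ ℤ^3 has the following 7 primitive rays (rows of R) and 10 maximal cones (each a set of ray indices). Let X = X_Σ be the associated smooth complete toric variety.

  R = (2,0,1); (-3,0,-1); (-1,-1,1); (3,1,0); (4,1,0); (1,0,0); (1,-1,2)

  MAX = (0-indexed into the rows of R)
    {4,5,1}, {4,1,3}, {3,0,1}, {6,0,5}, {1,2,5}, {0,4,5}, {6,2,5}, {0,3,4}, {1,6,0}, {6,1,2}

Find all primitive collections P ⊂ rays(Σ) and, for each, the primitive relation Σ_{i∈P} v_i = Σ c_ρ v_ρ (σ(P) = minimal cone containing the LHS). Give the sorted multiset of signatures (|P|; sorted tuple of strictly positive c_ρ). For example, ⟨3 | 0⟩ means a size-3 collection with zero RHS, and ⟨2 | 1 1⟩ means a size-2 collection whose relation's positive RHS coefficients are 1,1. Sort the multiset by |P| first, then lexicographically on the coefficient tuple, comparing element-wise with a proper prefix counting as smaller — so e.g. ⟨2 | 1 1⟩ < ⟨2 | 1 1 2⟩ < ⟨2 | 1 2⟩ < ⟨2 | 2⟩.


Σ has 9 primitive collections:

  {0,2}:  v_{0} + v_{2} = v_{6}  →  sig = ⟨2 | 1⟩
  {2,3}:  v_{2} + v_{3} = v_{0}  →  sig = ⟨2 | 1⟩
  {3,5}:  v_{3} + v_{5} = v_{4}  →  sig = ⟨2 | 1⟩
  {2,4}:  v_{2} + v_{4} = v_{0} + v_{5}  →  sig = ⟨2 | 1 1⟩
  {4,6}:  v_{4} + v_{6} = 2·v_{0} + v_{5}  →  sig = ⟨2 | 1 2⟩
  {3,6}:  v_{3} + v_{6} = 2·v_{0}  →  sig = ⟨2 | 2⟩
  {0,1,5}:  v_{0} + v_{1} + v_{5} = 0  →  sig = ⟨3 | 0⟩
  {0,1,4}:  v_{0} + v_{1} + v_{4} = v_{3}  →  sig = ⟨3 | 1⟩
  {1,5,6}:  v_{1} + v_{5} + v_{6} = v_{2}  →  sig = ⟨3 | 1⟩

Sorted signature multiset PRS(X):
{ ⟨2 | 1⟩ ×3,  ⟨2 | 1 1⟩,  ⟨2 | 1 2⟩,  ⟨2 | 2⟩,  ⟨3 | 0⟩,  ⟨3 | 1⟩ ×2 }


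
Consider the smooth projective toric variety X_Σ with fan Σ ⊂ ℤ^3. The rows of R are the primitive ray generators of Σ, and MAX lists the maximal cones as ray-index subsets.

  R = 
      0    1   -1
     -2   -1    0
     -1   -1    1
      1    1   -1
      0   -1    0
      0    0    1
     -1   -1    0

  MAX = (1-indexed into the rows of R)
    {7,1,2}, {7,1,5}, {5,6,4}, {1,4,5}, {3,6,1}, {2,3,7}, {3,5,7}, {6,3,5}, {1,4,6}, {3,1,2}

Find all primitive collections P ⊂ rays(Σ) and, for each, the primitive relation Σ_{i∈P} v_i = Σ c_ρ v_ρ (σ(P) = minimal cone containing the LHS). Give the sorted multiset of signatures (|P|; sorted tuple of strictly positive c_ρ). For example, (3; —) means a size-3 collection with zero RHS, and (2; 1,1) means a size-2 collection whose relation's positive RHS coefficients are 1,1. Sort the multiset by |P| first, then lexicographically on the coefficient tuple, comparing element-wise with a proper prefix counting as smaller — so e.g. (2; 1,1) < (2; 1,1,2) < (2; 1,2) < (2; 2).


Σ has 9 primitive collections:

  P = {3,4}:  v_{3} + v_{4} = 0 — sig = (2; —)
  P = {6,7}:  v_{6} + v_{7} = v_{3} — sig = (2; 1)
  P = {2,4}:  v_{2} + v_{4} = v_{1} + v_{7} — sig = (2; 1,1)
  P = {4,7}:  v_{4} + v_{7} = v_{1} + v_{5} — sig = (2; 1,1)
  P = {2,6}:  v_{2} + v_{6} = v_{1} + 2·v_{3} — sig = (2; 1,2)
  P = {2,5}:  v_{2} + v_{5} = 2·v_{7} — sig = (2; 2)
  P = {1,5,6}:  v_{1} + v_{5} + v_{6} = 0 — sig = (3; —)
  P = {1,3,5}:  v_{1} + v_{3} + v_{5} = v_{7} — sig = (3; 1)
  P = {1,3,7}:  v_{1} + v_{3} + v_{7} = v_{2} — sig = (3; 1)

so the primitive-relation signature multiset is
    |P|=2: 6 collections, coeffs (), (1), (1,1), (1,1), (1,2), (2)
    |P|=3: 3 collections, coeffs (), (1), (1)
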